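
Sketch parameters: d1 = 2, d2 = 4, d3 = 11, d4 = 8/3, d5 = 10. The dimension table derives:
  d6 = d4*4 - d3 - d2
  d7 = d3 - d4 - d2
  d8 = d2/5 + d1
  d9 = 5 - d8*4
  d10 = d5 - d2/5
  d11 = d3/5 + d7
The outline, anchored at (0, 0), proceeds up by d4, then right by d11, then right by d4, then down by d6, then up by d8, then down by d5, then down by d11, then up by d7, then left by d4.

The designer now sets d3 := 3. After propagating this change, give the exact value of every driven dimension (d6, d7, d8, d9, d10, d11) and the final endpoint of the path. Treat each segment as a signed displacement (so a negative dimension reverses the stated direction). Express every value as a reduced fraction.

Apply edit: d3 := 3
  d6 = d4*4 - d3 - d2 = 11/3
  d7 = d3 - d4 - d2 = -11/3
  d8 = d2/5 + d1 = 14/5
  d9 = 5 - d8*4 = -31/5
  d10 = d5 - d2/5 = 46/5
  d11 = d3/5 + d7 = -46/15
Walk from origin (0, 0):
  seg 1: up by d4 = 8/3 → (0, 8/3)
  seg 2: right by d11 = -46/15 → (-46/15, 8/3)
  seg 3: right by d4 = 8/3 → (-2/5, 8/3)
  seg 4: down by d6 = 11/3 → (-2/5, -1)
  seg 5: up by d8 = 14/5 → (-2/5, 9/5)
  seg 6: down by d5 = 10 → (-2/5, -41/5)
  seg 7: down by d11 = -46/15 → (-2/5, -77/15)
  seg 8: up by d7 = -11/3 → (-2/5, -44/5)
  seg 9: left by d4 = 8/3 → (-46/15, -44/5)

d6 = 11/3
d7 = -11/3
d8 = 14/5
d9 = -31/5
d10 = 46/5
d11 = -46/15
endpoint = (-46/15, -44/5)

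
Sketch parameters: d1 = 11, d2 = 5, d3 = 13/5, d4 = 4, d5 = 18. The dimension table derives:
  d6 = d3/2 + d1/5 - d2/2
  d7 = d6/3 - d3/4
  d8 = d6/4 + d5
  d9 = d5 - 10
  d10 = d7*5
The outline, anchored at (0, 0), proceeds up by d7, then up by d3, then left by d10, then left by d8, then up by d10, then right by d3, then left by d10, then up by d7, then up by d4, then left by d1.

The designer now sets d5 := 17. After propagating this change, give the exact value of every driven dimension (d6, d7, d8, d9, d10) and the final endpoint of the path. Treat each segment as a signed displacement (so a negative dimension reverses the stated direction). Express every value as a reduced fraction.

d6 = 1
d7 = -19/60
d8 = 69/4
d9 = 7
d10 = -19/12
endpoint = (-1349/60, 263/60)

Apply edit: d5 := 17
  d6 = d3/2 + d1/5 - d2/2 = 1
  d7 = d6/3 - d3/4 = -19/60
  d8 = d6/4 + d5 = 69/4
  d9 = d5 - 10 = 7
  d10 = d7*5 = -19/12
Walk from origin (0, 0):
  seg 1: up by d7 = -19/60 → (0, -19/60)
  seg 2: up by d3 = 13/5 → (0, 137/60)
  seg 3: left by d10 = -19/12 → (19/12, 137/60)
  seg 4: left by d8 = 69/4 → (-47/3, 137/60)
  seg 5: up by d10 = -19/12 → (-47/3, 7/10)
  seg 6: right by d3 = 13/5 → (-196/15, 7/10)
  seg 7: left by d10 = -19/12 → (-689/60, 7/10)
  seg 8: up by d7 = -19/60 → (-689/60, 23/60)
  seg 9: up by d4 = 4 → (-689/60, 263/60)
  seg 10: left by d1 = 11 → (-1349/60, 263/60)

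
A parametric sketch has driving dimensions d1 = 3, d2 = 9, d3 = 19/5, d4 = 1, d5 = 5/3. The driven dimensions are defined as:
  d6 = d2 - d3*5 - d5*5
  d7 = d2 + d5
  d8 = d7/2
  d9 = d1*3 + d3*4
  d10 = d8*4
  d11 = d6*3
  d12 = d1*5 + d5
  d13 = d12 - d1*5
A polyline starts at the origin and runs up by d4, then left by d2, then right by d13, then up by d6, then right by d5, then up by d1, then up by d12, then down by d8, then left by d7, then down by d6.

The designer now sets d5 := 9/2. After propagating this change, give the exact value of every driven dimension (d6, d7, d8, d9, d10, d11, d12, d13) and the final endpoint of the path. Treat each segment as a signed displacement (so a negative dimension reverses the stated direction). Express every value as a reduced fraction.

d6 = -65/2
d7 = 27/2
d8 = 27/4
d9 = 121/5
d10 = 27
d11 = -195/2
d12 = 39/2
d13 = 9/2
endpoint = (-27/2, 67/4)

Apply edit: d5 := 9/2
  d6 = d2 - d3*5 - d5*5 = -65/2
  d7 = d2 + d5 = 27/2
  d8 = d7/2 = 27/4
  d9 = d1*3 + d3*4 = 121/5
  d10 = d8*4 = 27
  d11 = d6*3 = -195/2
  d12 = d1*5 + d5 = 39/2
  d13 = d12 - d1*5 = 9/2
Walk from origin (0, 0):
  seg 1: up by d4 = 1 → (0, 1)
  seg 2: left by d2 = 9 → (-9, 1)
  seg 3: right by d13 = 9/2 → (-9/2, 1)
  seg 4: up by d6 = -65/2 → (-9/2, -63/2)
  seg 5: right by d5 = 9/2 → (0, -63/2)
  seg 6: up by d1 = 3 → (0, -57/2)
  seg 7: up by d12 = 39/2 → (0, -9)
  seg 8: down by d8 = 27/4 → (0, -63/4)
  seg 9: left by d7 = 27/2 → (-27/2, -63/4)
  seg 10: down by d6 = -65/2 → (-27/2, 67/4)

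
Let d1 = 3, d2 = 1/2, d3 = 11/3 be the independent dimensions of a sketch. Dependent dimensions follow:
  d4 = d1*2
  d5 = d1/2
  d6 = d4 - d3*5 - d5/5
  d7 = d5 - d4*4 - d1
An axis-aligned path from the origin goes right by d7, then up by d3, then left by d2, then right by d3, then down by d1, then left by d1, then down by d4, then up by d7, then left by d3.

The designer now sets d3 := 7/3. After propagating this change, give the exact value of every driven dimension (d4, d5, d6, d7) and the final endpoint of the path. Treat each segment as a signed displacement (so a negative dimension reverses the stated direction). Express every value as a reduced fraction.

Apply edit: d3 := 7/3
  d4 = d1*2 = 6
  d5 = d1/2 = 3/2
  d6 = d4 - d3*5 - d5/5 = -179/30
  d7 = d5 - d4*4 - d1 = -51/2
Walk from origin (0, 0):
  seg 1: right by d7 = -51/2 → (-51/2, 0)
  seg 2: up by d3 = 7/3 → (-51/2, 7/3)
  seg 3: left by d2 = 1/2 → (-26, 7/3)
  seg 4: right by d3 = 7/3 → (-71/3, 7/3)
  seg 5: down by d1 = 3 → (-71/3, -2/3)
  seg 6: left by d1 = 3 → (-80/3, -2/3)
  seg 7: down by d4 = 6 → (-80/3, -20/3)
  seg 8: up by d7 = -51/2 → (-80/3, -193/6)
  seg 9: left by d3 = 7/3 → (-29, -193/6)

d4 = 6
d5 = 3/2
d6 = -179/30
d7 = -51/2
endpoint = (-29, -193/6)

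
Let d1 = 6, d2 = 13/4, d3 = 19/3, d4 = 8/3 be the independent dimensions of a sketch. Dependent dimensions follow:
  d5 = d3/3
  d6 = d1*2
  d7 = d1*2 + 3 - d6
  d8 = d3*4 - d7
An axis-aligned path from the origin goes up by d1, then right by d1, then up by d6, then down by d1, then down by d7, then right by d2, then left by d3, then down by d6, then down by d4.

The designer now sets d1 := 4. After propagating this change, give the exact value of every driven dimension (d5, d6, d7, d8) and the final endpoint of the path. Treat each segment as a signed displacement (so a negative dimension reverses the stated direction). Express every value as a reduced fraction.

d5 = 19/9
d6 = 8
d7 = 3
d8 = 67/3
endpoint = (11/12, -17/3)

Apply edit: d1 := 4
  d5 = d3/3 = 19/9
  d6 = d1*2 = 8
  d7 = d1*2 + 3 - d6 = 3
  d8 = d3*4 - d7 = 67/3
Walk from origin (0, 0):
  seg 1: up by d1 = 4 → (0, 4)
  seg 2: right by d1 = 4 → (4, 4)
  seg 3: up by d6 = 8 → (4, 12)
  seg 4: down by d1 = 4 → (4, 8)
  seg 5: down by d7 = 3 → (4, 5)
  seg 6: right by d2 = 13/4 → (29/4, 5)
  seg 7: left by d3 = 19/3 → (11/12, 5)
  seg 8: down by d6 = 8 → (11/12, -3)
  seg 9: down by d4 = 8/3 → (11/12, -17/3)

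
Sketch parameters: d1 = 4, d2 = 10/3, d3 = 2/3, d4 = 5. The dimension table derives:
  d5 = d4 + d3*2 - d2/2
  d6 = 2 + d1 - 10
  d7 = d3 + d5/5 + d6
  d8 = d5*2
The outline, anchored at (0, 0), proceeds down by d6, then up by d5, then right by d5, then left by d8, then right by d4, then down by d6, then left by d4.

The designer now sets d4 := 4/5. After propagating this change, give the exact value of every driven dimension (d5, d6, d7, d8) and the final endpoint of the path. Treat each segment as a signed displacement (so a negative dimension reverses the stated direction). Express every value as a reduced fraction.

d5 = 7/15
d6 = -4
d7 = -81/25
d8 = 14/15
endpoint = (-7/15, 127/15)

Apply edit: d4 := 4/5
  d5 = d4 + d3*2 - d2/2 = 7/15
  d6 = 2 + d1 - 10 = -4
  d7 = d3 + d5/5 + d6 = -81/25
  d8 = d5*2 = 14/15
Walk from origin (0, 0):
  seg 1: down by d6 = -4 → (0, 4)
  seg 2: up by d5 = 7/15 → (0, 67/15)
  seg 3: right by d5 = 7/15 → (7/15, 67/15)
  seg 4: left by d8 = 14/15 → (-7/15, 67/15)
  seg 5: right by d4 = 4/5 → (1/3, 67/15)
  seg 6: down by d6 = -4 → (1/3, 127/15)
  seg 7: left by d4 = 4/5 → (-7/15, 127/15)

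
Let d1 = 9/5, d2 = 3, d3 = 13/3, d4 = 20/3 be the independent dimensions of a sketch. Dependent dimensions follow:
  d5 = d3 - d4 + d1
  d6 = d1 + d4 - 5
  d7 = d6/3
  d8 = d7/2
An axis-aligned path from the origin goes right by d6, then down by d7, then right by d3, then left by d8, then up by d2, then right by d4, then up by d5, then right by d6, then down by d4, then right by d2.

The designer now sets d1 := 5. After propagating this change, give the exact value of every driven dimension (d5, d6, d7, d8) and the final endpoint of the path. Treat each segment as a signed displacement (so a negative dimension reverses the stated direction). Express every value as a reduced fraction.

d5 = 8/3
d6 = 20/3
d7 = 20/9
d8 = 10/9
endpoint = (236/9, -29/9)

Apply edit: d1 := 5
  d5 = d3 - d4 + d1 = 8/3
  d6 = d1 + d4 - 5 = 20/3
  d7 = d6/3 = 20/9
  d8 = d7/2 = 10/9
Walk from origin (0, 0):
  seg 1: right by d6 = 20/3 → (20/3, 0)
  seg 2: down by d7 = 20/9 → (20/3, -20/9)
  seg 3: right by d3 = 13/3 → (11, -20/9)
  seg 4: left by d8 = 10/9 → (89/9, -20/9)
  seg 5: up by d2 = 3 → (89/9, 7/9)
  seg 6: right by d4 = 20/3 → (149/9, 7/9)
  seg 7: up by d5 = 8/3 → (149/9, 31/9)
  seg 8: right by d6 = 20/3 → (209/9, 31/9)
  seg 9: down by d4 = 20/3 → (209/9, -29/9)
  seg 10: right by d2 = 3 → (236/9, -29/9)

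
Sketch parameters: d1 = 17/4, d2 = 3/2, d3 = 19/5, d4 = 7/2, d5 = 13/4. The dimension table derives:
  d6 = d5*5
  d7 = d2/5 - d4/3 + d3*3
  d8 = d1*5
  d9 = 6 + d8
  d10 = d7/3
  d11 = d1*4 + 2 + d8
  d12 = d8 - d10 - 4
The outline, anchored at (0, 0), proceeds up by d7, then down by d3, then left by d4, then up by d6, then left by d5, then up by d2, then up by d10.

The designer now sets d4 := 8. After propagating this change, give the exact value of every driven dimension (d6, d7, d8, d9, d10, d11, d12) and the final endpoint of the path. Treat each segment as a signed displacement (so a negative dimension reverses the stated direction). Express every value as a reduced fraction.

Apply edit: d4 := 8
  d6 = d5*5 = 65/4
  d7 = d2/5 - d4/3 + d3*3 = 271/30
  d8 = d1*5 = 85/4
  d9 = 6 + d8 = 109/4
  d10 = d7/3 = 271/90
  d11 = d1*4 + 2 + d8 = 161/4
  d12 = d8 - d10 - 4 = 2563/180
Walk from origin (0, 0):
  seg 1: up by d7 = 271/30 → (0, 271/30)
  seg 2: down by d3 = 19/5 → (0, 157/30)
  seg 3: left by d4 = 8 → (-8, 157/30)
  seg 4: up by d6 = 65/4 → (-8, 1289/60)
  seg 5: left by d5 = 13/4 → (-45/4, 1289/60)
  seg 6: up by d2 = 3/2 → (-45/4, 1379/60)
  seg 7: up by d10 = 271/90 → (-45/4, 4679/180)

d6 = 65/4
d7 = 271/30
d8 = 85/4
d9 = 109/4
d10 = 271/90
d11 = 161/4
d12 = 2563/180
endpoint = (-45/4, 4679/180)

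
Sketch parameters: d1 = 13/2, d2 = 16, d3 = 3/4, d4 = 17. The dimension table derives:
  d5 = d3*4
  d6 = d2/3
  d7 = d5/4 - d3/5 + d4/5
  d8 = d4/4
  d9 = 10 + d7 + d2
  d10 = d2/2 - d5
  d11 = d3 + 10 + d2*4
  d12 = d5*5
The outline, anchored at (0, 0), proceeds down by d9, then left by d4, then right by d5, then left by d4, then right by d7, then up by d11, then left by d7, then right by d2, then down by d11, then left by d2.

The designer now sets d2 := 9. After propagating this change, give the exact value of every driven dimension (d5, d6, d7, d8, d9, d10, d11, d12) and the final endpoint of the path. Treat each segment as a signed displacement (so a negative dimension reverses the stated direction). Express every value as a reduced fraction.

d5 = 3
d6 = 3
d7 = 4
d8 = 17/4
d9 = 23
d10 = 3/2
d11 = 187/4
d12 = 15
endpoint = (-31, -23)

Apply edit: d2 := 9
  d5 = d3*4 = 3
  d6 = d2/3 = 3
  d7 = d5/4 - d3/5 + d4/5 = 4
  d8 = d4/4 = 17/4
  d9 = 10 + d7 + d2 = 23
  d10 = d2/2 - d5 = 3/2
  d11 = d3 + 10 + d2*4 = 187/4
  d12 = d5*5 = 15
Walk from origin (0, 0):
  seg 1: down by d9 = 23 → (0, -23)
  seg 2: left by d4 = 17 → (-17, -23)
  seg 3: right by d5 = 3 → (-14, -23)
  seg 4: left by d4 = 17 → (-31, -23)
  seg 5: right by d7 = 4 → (-27, -23)
  seg 6: up by d11 = 187/4 → (-27, 95/4)
  seg 7: left by d7 = 4 → (-31, 95/4)
  seg 8: right by d2 = 9 → (-22, 95/4)
  seg 9: down by d11 = 187/4 → (-22, -23)
  seg 10: left by d2 = 9 → (-31, -23)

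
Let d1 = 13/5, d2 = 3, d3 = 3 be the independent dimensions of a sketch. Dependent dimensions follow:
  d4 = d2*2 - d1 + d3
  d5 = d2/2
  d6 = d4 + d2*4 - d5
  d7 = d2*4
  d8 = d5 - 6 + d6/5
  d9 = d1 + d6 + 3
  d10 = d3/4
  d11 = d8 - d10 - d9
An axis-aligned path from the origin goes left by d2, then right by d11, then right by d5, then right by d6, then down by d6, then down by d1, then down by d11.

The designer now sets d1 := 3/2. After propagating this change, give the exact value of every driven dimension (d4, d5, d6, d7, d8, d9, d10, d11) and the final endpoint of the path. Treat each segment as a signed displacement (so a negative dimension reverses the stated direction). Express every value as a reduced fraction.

d4 = 15/2
d5 = 3/2
d6 = 18
d7 = 12
d8 = -9/10
d9 = 45/2
d10 = 3/4
d11 = -483/20
endpoint = (-153/20, 93/20)

Apply edit: d1 := 3/2
  d4 = d2*2 - d1 + d3 = 15/2
  d5 = d2/2 = 3/2
  d6 = d4 + d2*4 - d5 = 18
  d7 = d2*4 = 12
  d8 = d5 - 6 + d6/5 = -9/10
  d9 = d1 + d6 + 3 = 45/2
  d10 = d3/4 = 3/4
  d11 = d8 - d10 - d9 = -483/20
Walk from origin (0, 0):
  seg 1: left by d2 = 3 → (-3, 0)
  seg 2: right by d11 = -483/20 → (-543/20, 0)
  seg 3: right by d5 = 3/2 → (-513/20, 0)
  seg 4: right by d6 = 18 → (-153/20, 0)
  seg 5: down by d6 = 18 → (-153/20, -18)
  seg 6: down by d1 = 3/2 → (-153/20, -39/2)
  seg 7: down by d11 = -483/20 → (-153/20, 93/20)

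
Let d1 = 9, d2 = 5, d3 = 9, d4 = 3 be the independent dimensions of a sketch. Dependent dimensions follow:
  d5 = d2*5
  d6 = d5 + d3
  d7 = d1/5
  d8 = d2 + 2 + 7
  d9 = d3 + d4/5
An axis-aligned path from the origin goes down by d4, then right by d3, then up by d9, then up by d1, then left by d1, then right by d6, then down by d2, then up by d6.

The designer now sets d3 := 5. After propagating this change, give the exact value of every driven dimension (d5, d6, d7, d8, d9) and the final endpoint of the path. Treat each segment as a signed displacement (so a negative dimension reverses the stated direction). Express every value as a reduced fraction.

d5 = 25
d6 = 30
d7 = 9/5
d8 = 14
d9 = 28/5
endpoint = (26, 183/5)

Apply edit: d3 := 5
  d5 = d2*5 = 25
  d6 = d5 + d3 = 30
  d7 = d1/5 = 9/5
  d8 = d2 + 2 + 7 = 14
  d9 = d3 + d4/5 = 28/5
Walk from origin (0, 0):
  seg 1: down by d4 = 3 → (0, -3)
  seg 2: right by d3 = 5 → (5, -3)
  seg 3: up by d9 = 28/5 → (5, 13/5)
  seg 4: up by d1 = 9 → (5, 58/5)
  seg 5: left by d1 = 9 → (-4, 58/5)
  seg 6: right by d6 = 30 → (26, 58/5)
  seg 7: down by d2 = 5 → (26, 33/5)
  seg 8: up by d6 = 30 → (26, 183/5)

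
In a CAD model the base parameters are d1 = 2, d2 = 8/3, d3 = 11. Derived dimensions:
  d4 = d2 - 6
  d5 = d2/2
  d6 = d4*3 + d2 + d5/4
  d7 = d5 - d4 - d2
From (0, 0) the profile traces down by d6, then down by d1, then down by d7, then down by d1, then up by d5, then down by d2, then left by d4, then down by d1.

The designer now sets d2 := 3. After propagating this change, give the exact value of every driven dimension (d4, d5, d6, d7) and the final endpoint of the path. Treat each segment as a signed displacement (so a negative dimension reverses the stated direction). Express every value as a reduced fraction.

Apply edit: d2 := 3
  d4 = d2 - 6 = -3
  d5 = d2/2 = 3/2
  d6 = d4*3 + d2 + d5/4 = -45/8
  d7 = d5 - d4 - d2 = 3/2
Walk from origin (0, 0):
  seg 1: down by d6 = -45/8 → (0, 45/8)
  seg 2: down by d1 = 2 → (0, 29/8)
  seg 3: down by d7 = 3/2 → (0, 17/8)
  seg 4: down by d1 = 2 → (0, 1/8)
  seg 5: up by d5 = 3/2 → (0, 13/8)
  seg 6: down by d2 = 3 → (0, -11/8)
  seg 7: left by d4 = -3 → (3, -11/8)
  seg 8: down by d1 = 2 → (3, -27/8)

d4 = -3
d5 = 3/2
d6 = -45/8
d7 = 3/2
endpoint = (3, -27/8)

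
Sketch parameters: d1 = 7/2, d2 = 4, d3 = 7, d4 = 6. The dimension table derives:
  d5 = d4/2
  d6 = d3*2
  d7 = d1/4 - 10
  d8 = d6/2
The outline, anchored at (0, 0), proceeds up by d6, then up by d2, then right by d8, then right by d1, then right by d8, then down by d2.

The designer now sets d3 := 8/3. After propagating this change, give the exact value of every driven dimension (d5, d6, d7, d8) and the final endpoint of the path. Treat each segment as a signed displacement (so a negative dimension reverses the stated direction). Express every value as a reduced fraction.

Apply edit: d3 := 8/3
  d5 = d4/2 = 3
  d6 = d3*2 = 16/3
  d7 = d1/4 - 10 = -73/8
  d8 = d6/2 = 8/3
Walk from origin (0, 0):
  seg 1: up by d6 = 16/3 → (0, 16/3)
  seg 2: up by d2 = 4 → (0, 28/3)
  seg 3: right by d8 = 8/3 → (8/3, 28/3)
  seg 4: right by d1 = 7/2 → (37/6, 28/3)
  seg 5: right by d8 = 8/3 → (53/6, 28/3)
  seg 6: down by d2 = 4 → (53/6, 16/3)

d5 = 3
d6 = 16/3
d7 = -73/8
d8 = 8/3
endpoint = (53/6, 16/3)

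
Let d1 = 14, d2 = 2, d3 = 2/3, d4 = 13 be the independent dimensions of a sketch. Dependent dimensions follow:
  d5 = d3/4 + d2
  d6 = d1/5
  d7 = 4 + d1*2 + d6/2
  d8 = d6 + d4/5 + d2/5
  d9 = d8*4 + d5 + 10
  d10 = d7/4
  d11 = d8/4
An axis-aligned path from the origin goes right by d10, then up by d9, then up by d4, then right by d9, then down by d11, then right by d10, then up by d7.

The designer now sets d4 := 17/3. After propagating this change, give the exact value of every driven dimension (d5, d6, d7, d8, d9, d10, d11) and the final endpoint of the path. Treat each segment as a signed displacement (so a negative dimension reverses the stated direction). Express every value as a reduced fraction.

d5 = 13/6
d6 = 14/5
d7 = 167/5
d8 = 13/3
d9 = 59/2
d10 = 167/20
d11 = 13/12
endpoint = (231/5, 4049/60)

Apply edit: d4 := 17/3
  d5 = d3/4 + d2 = 13/6
  d6 = d1/5 = 14/5
  d7 = 4 + d1*2 + d6/2 = 167/5
  d8 = d6 + d4/5 + d2/5 = 13/3
  d9 = d8*4 + d5 + 10 = 59/2
  d10 = d7/4 = 167/20
  d11 = d8/4 = 13/12
Walk from origin (0, 0):
  seg 1: right by d10 = 167/20 → (167/20, 0)
  seg 2: up by d9 = 59/2 → (167/20, 59/2)
  seg 3: up by d4 = 17/3 → (167/20, 211/6)
  seg 4: right by d9 = 59/2 → (757/20, 211/6)
  seg 5: down by d11 = 13/12 → (757/20, 409/12)
  seg 6: right by d10 = 167/20 → (231/5, 409/12)
  seg 7: up by d7 = 167/5 → (231/5, 4049/60)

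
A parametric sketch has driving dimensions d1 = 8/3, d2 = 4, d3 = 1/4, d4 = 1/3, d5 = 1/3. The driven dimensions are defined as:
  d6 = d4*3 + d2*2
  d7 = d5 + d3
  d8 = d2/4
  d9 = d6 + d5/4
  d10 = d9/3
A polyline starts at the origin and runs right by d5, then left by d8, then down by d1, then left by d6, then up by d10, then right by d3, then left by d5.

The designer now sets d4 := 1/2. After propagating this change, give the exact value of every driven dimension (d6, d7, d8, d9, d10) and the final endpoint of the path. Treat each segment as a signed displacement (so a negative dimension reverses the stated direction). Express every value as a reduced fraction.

d6 = 19/2
d7 = 7/12
d8 = 1
d9 = 115/12
d10 = 115/36
endpoint = (-41/4, 19/36)

Apply edit: d4 := 1/2
  d6 = d4*3 + d2*2 = 19/2
  d7 = d5 + d3 = 7/12
  d8 = d2/4 = 1
  d9 = d6 + d5/4 = 115/12
  d10 = d9/3 = 115/36
Walk from origin (0, 0):
  seg 1: right by d5 = 1/3 → (1/3, 0)
  seg 2: left by d8 = 1 → (-2/3, 0)
  seg 3: down by d1 = 8/3 → (-2/3, -8/3)
  seg 4: left by d6 = 19/2 → (-61/6, -8/3)
  seg 5: up by d10 = 115/36 → (-61/6, 19/36)
  seg 6: right by d3 = 1/4 → (-119/12, 19/36)
  seg 7: left by d5 = 1/3 → (-41/4, 19/36)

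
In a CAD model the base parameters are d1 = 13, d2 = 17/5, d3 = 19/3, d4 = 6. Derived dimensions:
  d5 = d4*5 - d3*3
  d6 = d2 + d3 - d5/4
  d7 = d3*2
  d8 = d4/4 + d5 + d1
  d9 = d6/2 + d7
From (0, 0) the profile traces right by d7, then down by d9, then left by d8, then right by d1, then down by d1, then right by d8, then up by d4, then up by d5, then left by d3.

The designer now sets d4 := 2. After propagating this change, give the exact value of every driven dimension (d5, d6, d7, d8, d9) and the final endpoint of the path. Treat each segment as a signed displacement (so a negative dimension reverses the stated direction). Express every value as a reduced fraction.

Apply edit: d4 := 2
  d5 = d4*5 - d3*3 = -9
  d6 = d2 + d3 - d5/4 = 719/60
  d7 = d3*2 = 38/3
  d8 = d4/4 + d5 + d1 = 9/2
  d9 = d6/2 + d7 = 2239/120
Walk from origin (0, 0):
  seg 1: right by d7 = 38/3 → (38/3, 0)
  seg 2: down by d9 = 2239/120 → (38/3, -2239/120)
  seg 3: left by d8 = 9/2 → (49/6, -2239/120)
  seg 4: right by d1 = 13 → (127/6, -2239/120)
  seg 5: down by d1 = 13 → (127/6, -3799/120)
  seg 6: right by d8 = 9/2 → (77/3, -3799/120)
  seg 7: up by d4 = 2 → (77/3, -3559/120)
  seg 8: up by d5 = -9 → (77/3, -4639/120)
  seg 9: left by d3 = 19/3 → (58/3, -4639/120)

d5 = -9
d6 = 719/60
d7 = 38/3
d8 = 9/2
d9 = 2239/120
endpoint = (58/3, -4639/120)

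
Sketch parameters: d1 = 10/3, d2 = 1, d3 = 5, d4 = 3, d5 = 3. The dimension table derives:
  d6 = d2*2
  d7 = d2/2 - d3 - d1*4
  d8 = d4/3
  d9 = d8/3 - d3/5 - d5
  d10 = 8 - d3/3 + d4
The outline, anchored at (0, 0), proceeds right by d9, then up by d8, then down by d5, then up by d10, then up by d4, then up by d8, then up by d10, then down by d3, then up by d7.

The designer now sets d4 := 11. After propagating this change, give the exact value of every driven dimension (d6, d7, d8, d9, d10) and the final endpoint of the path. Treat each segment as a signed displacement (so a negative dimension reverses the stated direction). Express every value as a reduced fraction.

d6 = 2
d7 = -107/6
d8 = 11/3
d9 = -25/9
d10 = 52/3
endpoint = (-25/9, 163/6)

Apply edit: d4 := 11
  d6 = d2*2 = 2
  d7 = d2/2 - d3 - d1*4 = -107/6
  d8 = d4/3 = 11/3
  d9 = d8/3 - d3/5 - d5 = -25/9
  d10 = 8 - d3/3 + d4 = 52/3
Walk from origin (0, 0):
  seg 1: right by d9 = -25/9 → (-25/9, 0)
  seg 2: up by d8 = 11/3 → (-25/9, 11/3)
  seg 3: down by d5 = 3 → (-25/9, 2/3)
  seg 4: up by d10 = 52/3 → (-25/9, 18)
  seg 5: up by d4 = 11 → (-25/9, 29)
  seg 6: up by d8 = 11/3 → (-25/9, 98/3)
  seg 7: up by d10 = 52/3 → (-25/9, 50)
  seg 8: down by d3 = 5 → (-25/9, 45)
  seg 9: up by d7 = -107/6 → (-25/9, 163/6)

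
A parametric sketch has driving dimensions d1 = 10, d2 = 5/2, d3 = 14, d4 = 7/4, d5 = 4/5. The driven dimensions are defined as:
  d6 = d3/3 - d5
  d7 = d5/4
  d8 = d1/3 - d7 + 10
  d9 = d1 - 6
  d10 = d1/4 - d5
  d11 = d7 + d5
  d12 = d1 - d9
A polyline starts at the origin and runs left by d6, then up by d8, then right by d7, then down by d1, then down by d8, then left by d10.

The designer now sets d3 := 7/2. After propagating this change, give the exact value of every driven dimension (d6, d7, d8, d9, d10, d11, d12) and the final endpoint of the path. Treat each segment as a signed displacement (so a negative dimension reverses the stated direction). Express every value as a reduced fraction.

Apply edit: d3 := 7/2
  d6 = d3/3 - d5 = 11/30
  d7 = d5/4 = 1/5
  d8 = d1/3 - d7 + 10 = 197/15
  d9 = d1 - 6 = 4
  d10 = d1/4 - d5 = 17/10
  d11 = d7 + d5 = 1
  d12 = d1 - d9 = 6
Walk from origin (0, 0):
  seg 1: left by d6 = 11/30 → (-11/30, 0)
  seg 2: up by d8 = 197/15 → (-11/30, 197/15)
  seg 3: right by d7 = 1/5 → (-1/6, 197/15)
  seg 4: down by d1 = 10 → (-1/6, 47/15)
  seg 5: down by d8 = 197/15 → (-1/6, -10)
  seg 6: left by d10 = 17/10 → (-28/15, -10)

d6 = 11/30
d7 = 1/5
d8 = 197/15
d9 = 4
d10 = 17/10
d11 = 1
d12 = 6
endpoint = (-28/15, -10)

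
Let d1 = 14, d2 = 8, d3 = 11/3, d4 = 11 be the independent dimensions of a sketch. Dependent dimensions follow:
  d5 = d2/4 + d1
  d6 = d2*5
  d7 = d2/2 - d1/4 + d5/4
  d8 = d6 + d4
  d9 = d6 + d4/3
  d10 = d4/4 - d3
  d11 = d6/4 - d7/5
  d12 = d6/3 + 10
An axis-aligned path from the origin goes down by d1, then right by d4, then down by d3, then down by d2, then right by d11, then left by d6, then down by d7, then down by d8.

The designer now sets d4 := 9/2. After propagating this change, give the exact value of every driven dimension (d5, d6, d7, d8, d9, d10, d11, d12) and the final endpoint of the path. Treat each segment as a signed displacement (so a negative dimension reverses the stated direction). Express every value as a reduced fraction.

Apply edit: d4 := 9/2
  d5 = d2/4 + d1 = 16
  d6 = d2*5 = 40
  d7 = d2/2 - d1/4 + d5/4 = 9/2
  d8 = d6 + d4 = 89/2
  d9 = d6 + d4/3 = 83/2
  d10 = d4/4 - d3 = -61/24
  d11 = d6/4 - d7/5 = 91/10
  d12 = d6/3 + 10 = 70/3
Walk from origin (0, 0):
  seg 1: down by d1 = 14 → (0, -14)
  seg 2: right by d4 = 9/2 → (9/2, -14)
  seg 3: down by d3 = 11/3 → (9/2, -53/3)
  seg 4: down by d2 = 8 → (9/2, -77/3)
  seg 5: right by d11 = 91/10 → (68/5, -77/3)
  seg 6: left by d6 = 40 → (-132/5, -77/3)
  seg 7: down by d7 = 9/2 → (-132/5, -181/6)
  seg 8: down by d8 = 89/2 → (-132/5, -224/3)

d5 = 16
d6 = 40
d7 = 9/2
d8 = 89/2
d9 = 83/2
d10 = -61/24
d11 = 91/10
d12 = 70/3
endpoint = (-132/5, -224/3)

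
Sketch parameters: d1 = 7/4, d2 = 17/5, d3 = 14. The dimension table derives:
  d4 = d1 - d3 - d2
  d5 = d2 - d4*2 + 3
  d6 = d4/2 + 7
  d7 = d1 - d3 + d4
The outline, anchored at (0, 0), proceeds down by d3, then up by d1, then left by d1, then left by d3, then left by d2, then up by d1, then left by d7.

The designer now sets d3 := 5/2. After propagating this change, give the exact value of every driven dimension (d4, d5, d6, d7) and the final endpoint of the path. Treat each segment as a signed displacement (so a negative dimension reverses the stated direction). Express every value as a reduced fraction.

Apply edit: d3 := 5/2
  d4 = d1 - d3 - d2 = -83/20
  d5 = d2 - d4*2 + 3 = 147/10
  d6 = d4/2 + 7 = 197/40
  d7 = d1 - d3 + d4 = -49/10
Walk from origin (0, 0):
  seg 1: down by d3 = 5/2 → (0, -5/2)
  seg 2: up by d1 = 7/4 → (0, -3/4)
  seg 3: left by d1 = 7/4 → (-7/4, -3/4)
  seg 4: left by d3 = 5/2 → (-17/4, -3/4)
  seg 5: left by d2 = 17/5 → (-153/20, -3/4)
  seg 6: up by d1 = 7/4 → (-153/20, 1)
  seg 7: left by d7 = -49/10 → (-11/4, 1)

d4 = -83/20
d5 = 147/10
d6 = 197/40
d7 = -49/10
endpoint = (-11/4, 1)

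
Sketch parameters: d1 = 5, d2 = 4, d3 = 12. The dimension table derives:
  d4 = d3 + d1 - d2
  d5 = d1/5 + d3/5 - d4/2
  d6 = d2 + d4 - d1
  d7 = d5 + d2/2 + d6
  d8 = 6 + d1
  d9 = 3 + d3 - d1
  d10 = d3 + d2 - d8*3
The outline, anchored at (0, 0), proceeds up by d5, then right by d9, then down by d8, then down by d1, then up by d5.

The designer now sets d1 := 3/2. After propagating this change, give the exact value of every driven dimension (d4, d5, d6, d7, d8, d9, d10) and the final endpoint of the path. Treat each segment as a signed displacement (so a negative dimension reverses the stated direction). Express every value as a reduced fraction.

d4 = 19/2
d5 = -41/20
d6 = 12
d7 = 239/20
d8 = 15/2
d9 = 27/2
d10 = -13/2
endpoint = (27/2, -131/10)

Apply edit: d1 := 3/2
  d4 = d3 + d1 - d2 = 19/2
  d5 = d1/5 + d3/5 - d4/2 = -41/20
  d6 = d2 + d4 - d1 = 12
  d7 = d5 + d2/2 + d6 = 239/20
  d8 = 6 + d1 = 15/2
  d9 = 3 + d3 - d1 = 27/2
  d10 = d3 + d2 - d8*3 = -13/2
Walk from origin (0, 0):
  seg 1: up by d5 = -41/20 → (0, -41/20)
  seg 2: right by d9 = 27/2 → (27/2, -41/20)
  seg 3: down by d8 = 15/2 → (27/2, -191/20)
  seg 4: down by d1 = 3/2 → (27/2, -221/20)
  seg 5: up by d5 = -41/20 → (27/2, -131/10)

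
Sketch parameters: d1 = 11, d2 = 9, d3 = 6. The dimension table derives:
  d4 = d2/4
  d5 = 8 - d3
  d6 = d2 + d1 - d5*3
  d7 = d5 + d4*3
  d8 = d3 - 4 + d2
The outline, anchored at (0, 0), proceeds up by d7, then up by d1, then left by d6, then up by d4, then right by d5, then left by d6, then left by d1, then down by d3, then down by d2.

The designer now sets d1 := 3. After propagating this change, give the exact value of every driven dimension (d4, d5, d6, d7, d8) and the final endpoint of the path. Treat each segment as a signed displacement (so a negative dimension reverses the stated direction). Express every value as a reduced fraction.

Apply edit: d1 := 3
  d4 = d2/4 = 9/4
  d5 = 8 - d3 = 2
  d6 = d2 + d1 - d5*3 = 6
  d7 = d5 + d4*3 = 35/4
  d8 = d3 - 4 + d2 = 11
Walk from origin (0, 0):
  seg 1: up by d7 = 35/4 → (0, 35/4)
  seg 2: up by d1 = 3 → (0, 47/4)
  seg 3: left by d6 = 6 → (-6, 47/4)
  seg 4: up by d4 = 9/4 → (-6, 14)
  seg 5: right by d5 = 2 → (-4, 14)
  seg 6: left by d6 = 6 → (-10, 14)
  seg 7: left by d1 = 3 → (-13, 14)
  seg 8: down by d3 = 6 → (-13, 8)
  seg 9: down by d2 = 9 → (-13, -1)

d4 = 9/4
d5 = 2
d6 = 6
d7 = 35/4
d8 = 11
endpoint = (-13, -1)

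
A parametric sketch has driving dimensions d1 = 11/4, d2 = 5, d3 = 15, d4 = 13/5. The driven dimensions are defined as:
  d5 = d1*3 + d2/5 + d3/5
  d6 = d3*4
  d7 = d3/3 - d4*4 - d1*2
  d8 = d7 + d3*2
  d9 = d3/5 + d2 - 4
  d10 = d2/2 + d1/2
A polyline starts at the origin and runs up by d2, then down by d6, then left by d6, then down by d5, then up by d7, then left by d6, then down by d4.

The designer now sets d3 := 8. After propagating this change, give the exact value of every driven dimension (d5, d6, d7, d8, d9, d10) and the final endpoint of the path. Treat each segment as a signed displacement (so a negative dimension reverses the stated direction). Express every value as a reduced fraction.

d5 = 217/20
d6 = 32
d7 = -397/30
d8 = 83/30
d9 = 13/5
d10 = 31/8
endpoint = (-64, -3221/60)

Apply edit: d3 := 8
  d5 = d1*3 + d2/5 + d3/5 = 217/20
  d6 = d3*4 = 32
  d7 = d3/3 - d4*4 - d1*2 = -397/30
  d8 = d7 + d3*2 = 83/30
  d9 = d3/5 + d2 - 4 = 13/5
  d10 = d2/2 + d1/2 = 31/8
Walk from origin (0, 0):
  seg 1: up by d2 = 5 → (0, 5)
  seg 2: down by d6 = 32 → (0, -27)
  seg 3: left by d6 = 32 → (-32, -27)
  seg 4: down by d5 = 217/20 → (-32, -757/20)
  seg 5: up by d7 = -397/30 → (-32, -613/12)
  seg 6: left by d6 = 32 → (-64, -613/12)
  seg 7: down by d4 = 13/5 → (-64, -3221/60)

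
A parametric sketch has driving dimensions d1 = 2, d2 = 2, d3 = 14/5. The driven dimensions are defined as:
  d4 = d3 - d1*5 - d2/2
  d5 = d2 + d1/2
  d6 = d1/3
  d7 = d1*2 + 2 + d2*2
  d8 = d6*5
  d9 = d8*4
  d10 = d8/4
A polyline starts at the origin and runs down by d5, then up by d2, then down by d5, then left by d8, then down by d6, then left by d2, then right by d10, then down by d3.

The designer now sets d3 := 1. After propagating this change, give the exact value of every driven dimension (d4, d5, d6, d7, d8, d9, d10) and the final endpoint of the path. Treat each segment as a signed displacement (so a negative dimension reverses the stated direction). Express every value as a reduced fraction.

d4 = -10
d5 = 3
d6 = 2/3
d7 = 10
d8 = 10/3
d9 = 40/3
d10 = 5/6
endpoint = (-9/2, -17/3)

Apply edit: d3 := 1
  d4 = d3 - d1*5 - d2/2 = -10
  d5 = d2 + d1/2 = 3
  d6 = d1/3 = 2/3
  d7 = d1*2 + 2 + d2*2 = 10
  d8 = d6*5 = 10/3
  d9 = d8*4 = 40/3
  d10 = d8/4 = 5/6
Walk from origin (0, 0):
  seg 1: down by d5 = 3 → (0, -3)
  seg 2: up by d2 = 2 → (0, -1)
  seg 3: down by d5 = 3 → (0, -4)
  seg 4: left by d8 = 10/3 → (-10/3, -4)
  seg 5: down by d6 = 2/3 → (-10/3, -14/3)
  seg 6: left by d2 = 2 → (-16/3, -14/3)
  seg 7: right by d10 = 5/6 → (-9/2, -14/3)
  seg 8: down by d3 = 1 → (-9/2, -17/3)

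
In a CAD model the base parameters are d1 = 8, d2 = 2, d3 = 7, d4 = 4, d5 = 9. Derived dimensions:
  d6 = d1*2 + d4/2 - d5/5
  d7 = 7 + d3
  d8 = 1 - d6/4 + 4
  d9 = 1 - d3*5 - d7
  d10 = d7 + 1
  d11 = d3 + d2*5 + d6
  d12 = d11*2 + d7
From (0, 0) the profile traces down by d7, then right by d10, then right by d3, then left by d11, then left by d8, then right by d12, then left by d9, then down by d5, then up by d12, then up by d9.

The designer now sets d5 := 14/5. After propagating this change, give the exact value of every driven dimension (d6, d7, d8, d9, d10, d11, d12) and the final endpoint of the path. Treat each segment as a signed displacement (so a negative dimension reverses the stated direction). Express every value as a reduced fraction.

Apply edit: d5 := 14/5
  d6 = d1*2 + d4/2 - d5/5 = 436/25
  d7 = 7 + d3 = 14
  d8 = 1 - d6/4 + 4 = 16/25
  d9 = 1 - d3*5 - d7 = -48
  d10 = d7 + 1 = 15
  d11 = d3 + d2*5 + d6 = 861/25
  d12 = d11*2 + d7 = 2072/25
Walk from origin (0, 0):
  seg 1: down by d7 = 14 → (0, -14)
  seg 2: right by d10 = 15 → (15, -14)
  seg 3: right by d3 = 7 → (22, -14)
  seg 4: left by d11 = 861/25 → (-311/25, -14)
  seg 5: left by d8 = 16/25 → (-327/25, -14)
  seg 6: right by d12 = 2072/25 → (349/5, -14)
  seg 7: left by d9 = -48 → (589/5, -14)
  seg 8: down by d5 = 14/5 → (589/5, -84/5)
  seg 9: up by d12 = 2072/25 → (589/5, 1652/25)
  seg 10: up by d9 = -48 → (589/5, 452/25)

d6 = 436/25
d7 = 14
d8 = 16/25
d9 = -48
d10 = 15
d11 = 861/25
d12 = 2072/25
endpoint = (589/5, 452/25)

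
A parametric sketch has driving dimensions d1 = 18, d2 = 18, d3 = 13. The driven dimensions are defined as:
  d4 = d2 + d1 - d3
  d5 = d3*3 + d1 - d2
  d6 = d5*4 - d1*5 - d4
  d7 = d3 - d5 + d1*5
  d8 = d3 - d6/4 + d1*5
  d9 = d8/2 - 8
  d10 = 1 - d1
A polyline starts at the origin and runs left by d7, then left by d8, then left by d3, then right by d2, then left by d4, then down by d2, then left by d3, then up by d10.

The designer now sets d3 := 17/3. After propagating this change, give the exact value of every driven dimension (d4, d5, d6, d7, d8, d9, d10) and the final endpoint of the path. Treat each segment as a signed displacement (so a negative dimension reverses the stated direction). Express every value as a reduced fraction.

d4 = 91/3
d5 = 17
d6 = -157/3
d7 = 236/3
d8 = 435/4
d9 = 371/8
d10 = -17
endpoint = (-2533/12, -35)

Apply edit: d3 := 17/3
  d4 = d2 + d1 - d3 = 91/3
  d5 = d3*3 + d1 - d2 = 17
  d6 = d5*4 - d1*5 - d4 = -157/3
  d7 = d3 - d5 + d1*5 = 236/3
  d8 = d3 - d6/4 + d1*5 = 435/4
  d9 = d8/2 - 8 = 371/8
  d10 = 1 - d1 = -17
Walk from origin (0, 0):
  seg 1: left by d7 = 236/3 → (-236/3, 0)
  seg 2: left by d8 = 435/4 → (-2249/12, 0)
  seg 3: left by d3 = 17/3 → (-2317/12, 0)
  seg 4: right by d2 = 18 → (-2101/12, 0)
  seg 5: left by d4 = 91/3 → (-2465/12, 0)
  seg 6: down by d2 = 18 → (-2465/12, -18)
  seg 7: left by d3 = 17/3 → (-2533/12, -18)
  seg 8: up by d10 = -17 → (-2533/12, -35)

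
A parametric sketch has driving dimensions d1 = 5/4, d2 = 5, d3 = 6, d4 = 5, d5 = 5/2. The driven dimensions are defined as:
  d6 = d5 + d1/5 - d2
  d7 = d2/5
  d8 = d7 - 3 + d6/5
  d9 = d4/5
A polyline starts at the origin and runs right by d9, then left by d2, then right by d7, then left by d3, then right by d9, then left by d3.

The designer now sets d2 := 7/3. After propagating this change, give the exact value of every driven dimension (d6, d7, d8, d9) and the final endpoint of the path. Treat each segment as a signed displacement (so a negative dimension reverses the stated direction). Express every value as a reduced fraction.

d6 = 5/12
d7 = 7/15
d8 = -49/20
d9 = 1
endpoint = (-178/15, 0)

Apply edit: d2 := 7/3
  d6 = d5 + d1/5 - d2 = 5/12
  d7 = d2/5 = 7/15
  d8 = d7 - 3 + d6/5 = -49/20
  d9 = d4/5 = 1
Walk from origin (0, 0):
  seg 1: right by d9 = 1 → (1, 0)
  seg 2: left by d2 = 7/3 → (-4/3, 0)
  seg 3: right by d7 = 7/15 → (-13/15, 0)
  seg 4: left by d3 = 6 → (-103/15, 0)
  seg 5: right by d9 = 1 → (-88/15, 0)
  seg 6: left by d3 = 6 → (-178/15, 0)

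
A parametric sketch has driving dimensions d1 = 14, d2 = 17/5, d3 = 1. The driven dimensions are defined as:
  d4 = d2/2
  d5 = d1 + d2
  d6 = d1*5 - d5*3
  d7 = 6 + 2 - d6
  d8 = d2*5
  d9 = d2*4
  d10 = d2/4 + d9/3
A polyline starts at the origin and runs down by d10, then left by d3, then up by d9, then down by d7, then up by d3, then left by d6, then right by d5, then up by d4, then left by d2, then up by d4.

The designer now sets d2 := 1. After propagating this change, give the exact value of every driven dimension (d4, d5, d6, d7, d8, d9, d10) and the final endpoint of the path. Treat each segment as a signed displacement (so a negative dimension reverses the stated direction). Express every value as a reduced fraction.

Apply edit: d2 := 1
  d4 = d2/2 = 1/2
  d5 = d1 + d2 = 15
  d6 = d1*5 - d5*3 = 25
  d7 = 6 + 2 - d6 = -17
  d8 = d2*5 = 5
  d9 = d2*4 = 4
  d10 = d2/4 + d9/3 = 19/12
Walk from origin (0, 0):
  seg 1: down by d10 = 19/12 → (0, -19/12)
  seg 2: left by d3 = 1 → (-1, -19/12)
  seg 3: up by d9 = 4 → (-1, 29/12)
  seg 4: down by d7 = -17 → (-1, 233/12)
  seg 5: up by d3 = 1 → (-1, 245/12)
  seg 6: left by d6 = 25 → (-26, 245/12)
  seg 7: right by d5 = 15 → (-11, 245/12)
  seg 8: up by d4 = 1/2 → (-11, 251/12)
  seg 9: left by d2 = 1 → (-12, 251/12)
  seg 10: up by d4 = 1/2 → (-12, 257/12)

d4 = 1/2
d5 = 15
d6 = 25
d7 = -17
d8 = 5
d9 = 4
d10 = 19/12
endpoint = (-12, 257/12)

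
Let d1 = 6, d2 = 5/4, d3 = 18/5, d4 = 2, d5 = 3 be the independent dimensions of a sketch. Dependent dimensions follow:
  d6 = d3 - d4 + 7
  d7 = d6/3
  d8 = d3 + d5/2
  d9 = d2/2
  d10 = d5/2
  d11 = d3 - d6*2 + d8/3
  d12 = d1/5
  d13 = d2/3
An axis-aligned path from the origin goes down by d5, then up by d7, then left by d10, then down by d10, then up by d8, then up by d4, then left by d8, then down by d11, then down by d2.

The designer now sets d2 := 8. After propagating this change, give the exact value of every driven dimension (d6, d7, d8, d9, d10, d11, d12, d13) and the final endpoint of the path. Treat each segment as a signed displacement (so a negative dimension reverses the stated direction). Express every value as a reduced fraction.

Apply edit: d2 := 8
  d6 = d3 - d4 + 7 = 43/5
  d7 = d6/3 = 43/15
  d8 = d3 + d5/2 = 51/10
  d9 = d2/2 = 4
  d10 = d5/2 = 3/2
  d11 = d3 - d6*2 + d8/3 = -119/10
  d12 = d1/5 = 6/5
  d13 = d2/3 = 8/3
Walk from origin (0, 0):
  seg 1: down by d5 = 3 → (0, -3)
  seg 2: up by d7 = 43/15 → (0, -2/15)
  seg 3: left by d10 = 3/2 → (-3/2, -2/15)
  seg 4: down by d10 = 3/2 → (-3/2, -49/30)
  seg 5: up by d8 = 51/10 → (-3/2, 52/15)
  seg 6: up by d4 = 2 → (-3/2, 82/15)
  seg 7: left by d8 = 51/10 → (-33/5, 82/15)
  seg 8: down by d11 = -119/10 → (-33/5, 521/30)
  seg 9: down by d2 = 8 → (-33/5, 281/30)

d6 = 43/5
d7 = 43/15
d8 = 51/10
d9 = 4
d10 = 3/2
d11 = -119/10
d12 = 6/5
d13 = 8/3
endpoint = (-33/5, 281/30)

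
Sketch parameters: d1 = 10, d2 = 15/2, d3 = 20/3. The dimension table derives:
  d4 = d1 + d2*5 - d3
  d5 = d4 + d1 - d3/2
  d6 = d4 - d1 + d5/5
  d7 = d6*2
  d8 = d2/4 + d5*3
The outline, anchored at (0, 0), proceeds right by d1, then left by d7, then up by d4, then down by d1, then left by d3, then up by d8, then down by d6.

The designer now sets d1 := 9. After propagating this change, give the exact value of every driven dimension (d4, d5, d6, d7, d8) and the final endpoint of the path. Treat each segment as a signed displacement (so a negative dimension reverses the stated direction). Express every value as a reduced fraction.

Apply edit: d1 := 9
  d4 = d1 + d2*5 - d3 = 239/6
  d5 = d4 + d1 - d3/2 = 91/2
  d6 = d4 - d1 + d5/5 = 599/15
  d7 = d6*2 = 1198/15
  d8 = d2/4 + d5*3 = 1107/8
Walk from origin (0, 0):
  seg 1: right by d1 = 9 → (9, 0)
  seg 2: left by d7 = 1198/15 → (-1063/15, 0)
  seg 3: up by d4 = 239/6 → (-1063/15, 239/6)
  seg 4: down by d1 = 9 → (-1063/15, 185/6)
  seg 5: left by d3 = 20/3 → (-1163/15, 185/6)
  seg 6: up by d8 = 1107/8 → (-1163/15, 4061/24)
  seg 7: down by d6 = 599/15 → (-1163/15, 5171/40)

d4 = 239/6
d5 = 91/2
d6 = 599/15
d7 = 1198/15
d8 = 1107/8
endpoint = (-1163/15, 5171/40)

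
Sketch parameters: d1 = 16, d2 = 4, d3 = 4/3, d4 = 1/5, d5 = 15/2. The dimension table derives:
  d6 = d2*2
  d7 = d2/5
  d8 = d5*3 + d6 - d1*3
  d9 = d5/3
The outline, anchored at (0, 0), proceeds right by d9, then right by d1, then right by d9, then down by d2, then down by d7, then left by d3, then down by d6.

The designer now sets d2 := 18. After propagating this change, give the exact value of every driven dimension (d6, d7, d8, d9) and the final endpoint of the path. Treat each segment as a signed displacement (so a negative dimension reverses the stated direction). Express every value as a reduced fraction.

Apply edit: d2 := 18
  d6 = d2*2 = 36
  d7 = d2/5 = 18/5
  d8 = d5*3 + d6 - d1*3 = 21/2
  d9 = d5/3 = 5/2
Walk from origin (0, 0):
  seg 1: right by d9 = 5/2 → (5/2, 0)
  seg 2: right by d1 = 16 → (37/2, 0)
  seg 3: right by d9 = 5/2 → (21, 0)
  seg 4: down by d2 = 18 → (21, -18)
  seg 5: down by d7 = 18/5 → (21, -108/5)
  seg 6: left by d3 = 4/3 → (59/3, -108/5)
  seg 7: down by d6 = 36 → (59/3, -288/5)

d6 = 36
d7 = 18/5
d8 = 21/2
d9 = 5/2
endpoint = (59/3, -288/5)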